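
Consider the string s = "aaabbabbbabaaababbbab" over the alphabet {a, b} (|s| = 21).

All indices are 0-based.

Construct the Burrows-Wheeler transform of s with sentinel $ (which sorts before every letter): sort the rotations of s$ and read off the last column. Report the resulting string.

rank  rotation                last
    0  $aaabbabbbabaaababbbab  b
    1  aaababbbab$aaabbabbbab  b
    2  aaabbabbbabaaababbbab$  $
    3  aababbbab$aaabbabbbaba  a
    4  aabbabbbabaaababbbab$a  a
    5  ab$aaabbabbbabaaababbb  b
    6  abaaababbbab$aaabbabbb  b
    7  ababbbab$aaabbabbbabaa  a
    8  abbabbbabaaababbbab$aa  a
    9  abbbab$aaabbabbbabaaab  b
   10  abbbabaaababbbab$aaabb  b
   11  b$aaabbabbbabaaababbba  a
   12  baaababbbab$aaabbabbba  a
   13  bab$aaabbabbbabaaababb  b
   14  babaaababbbab$aaabbabb  b
   15  babbbab$aaabbabbbabaaa  a
   16  babbbabaaababbbab$aaab  b
   17  bbab$aaabbabbbabaaabab  b
   18  bbabaaababbbab$aaabbab  b
   19  bbabbbabaaababbbab$aaa  a
   20  bbbab$aaabbabbbabaaaba  a
   21  bbbabaaababbbab$aaabba  a

bb$aabbaabbaabbabbbaaa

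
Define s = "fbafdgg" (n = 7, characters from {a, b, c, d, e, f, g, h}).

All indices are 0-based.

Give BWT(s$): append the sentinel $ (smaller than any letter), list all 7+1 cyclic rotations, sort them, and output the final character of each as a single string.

rank  rotation  last
    0  $fbafdgg  g
    1  afdgg$fb  b
    2  bafdgg$f  f
    3  dgg$fbaf  f
    4  fbafdgg$  $
    5  fdgg$fba  a
    6  g$fbafdg  g
    7  gg$fbafd  d

gbff$agd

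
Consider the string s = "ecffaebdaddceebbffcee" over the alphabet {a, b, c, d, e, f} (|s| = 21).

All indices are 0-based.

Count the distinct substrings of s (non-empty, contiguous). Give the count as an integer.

rank→(start, suffix):
  0 → (8, 'addceebbffcee')
  1 → (4, 'aebdaddceebbffcee')
  2 → (14, 'bbffcee')
  3 → (6, 'bdaddceebbffcee')
  4 → (15, 'bffcee')
  5 → (18, 'cee')
  6 → (11, 'ceebbffcee')
  7 → (1, 'cffaebdaddceebbffcee')
  8 → (7, 'daddceebbffcee')
  9 → (10, 'dceebbffcee')
  10 → (9, 'ddceebbffcee')
  11 → (20, 'e')
  12 → (13, 'ebbffcee')
  13 → (5, 'ebdaddceebbffcee')
  14 → (0, 'ecffaebdaddceebbffcee')
  15 → (19, 'ee')
  16 → (12, 'eebbffcee')
  17 → (3, 'faebdaddceebbffcee')
  18 → (17, 'fcee')
  19 → (2, 'ffaebdaddceebbffcee')
  20 → (16, 'ffcee')

SA = [8, 4, 14, 6, 15, 18, 11, 1, 7, 10, 9, 20, 13, 5, 0, 19, 12, 3, 17, 2, 16]
i: (SA[i-1],SA[i]) lcp shared
  1: (8,4) 1 'a'
  2: (4,14) 0 ''
  3: (14,6) 1 'b'
  4: (6,15) 1 'b'
  5: (15,18) 0 ''
  6: (18,11) 3 'cee'
  7: (11,1) 1 'c'
  8: (1,7) 0 ''
  9: (7,10) 1 'd'
  10: (10,9) 1 'd'
  11: (9,20) 0 ''
  12: (20,13) 1 'e'
  13: (13,5) 2 'eb'
  14: (5,0) 1 'e'
  15: (0,19) 1 'e'
  16: (19,12) 2 'ee'
  17: (12,3) 0 ''
  18: (3,17) 1 'f'
  19: (17,2) 1 'f'
  20: (2,16) 2 'ff'

n(n+1)/2 = 21·22/2 = 231
Σ LCP = 0 + 1 + 0 + 1 + 1 + 0 + 3 + 1 + 0 + 1 + 1 + 0 + 1 + 2 + 1 + 1 + 2 + 0 + 1 + 1 + 2 = 20
distinct = 231 − 20 = 211

211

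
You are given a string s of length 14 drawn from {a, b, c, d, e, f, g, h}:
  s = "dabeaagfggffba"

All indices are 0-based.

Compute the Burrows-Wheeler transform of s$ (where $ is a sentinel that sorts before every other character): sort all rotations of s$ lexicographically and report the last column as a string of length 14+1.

abedafa$bfgggaf

rank  rotation         last
    0  $dabeaagfggffba  a
    1  a$dabeaagfggffb  b
    2  aagfggffba$dabe  e
    3  abeaagfggffba$d  d
    4  agfggffba$dabea  a
    5  ba$dabeaagfggff  f
    6  beaagfggffba$da  a
    7  dabeaagfggffba$  $
    8  eaagfggffba$dab  b
    9  fba$dabeaagfggf  f
   10  ffba$dabeaagfgg  g
   11  fggffba$dabeaag  g
   12  gffba$dabeaagfg  g
   13  gfggffba$dabeaa  a
   14  ggffba$dabeaagf  f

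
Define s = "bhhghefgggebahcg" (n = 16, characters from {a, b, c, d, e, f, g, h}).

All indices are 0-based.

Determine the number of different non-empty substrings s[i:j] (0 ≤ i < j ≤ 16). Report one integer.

rank | idx | suffix
   0 |  12 | ahcg
   1 |  11 | bahcg
   2 |   0 | bhhghefgggebahcg
   3 |  14 | cg
   4 |  10 | ebahcg
   5 |   5 | efgggebahcg
   6 |   6 | fgggebahcg
   7 |  15 | g
   8 |   9 | gebahcg
   9 |   8 | ggebahcg
  10 |   7 | gggebahcg
  11 |   3 | ghefgggebahcg
  12 |  13 | hcg
  13 |   4 | hefgggebahcg
  14 |   2 | hghefgggebahcg
  15 |   1 | hhghefgggebahcg

SA = [12, 11, 0, 14, 10, 5, 6, 15, 9, 8, 7, 3, 13, 4, 2, 1]
[i] adj suffixes → lcp
  [1] 12/11 → 0 ('')
  [2] 11/0 → 1 ('b')
  [3] 0/14 → 0 ('')
  [4] 14/10 → 0 ('')
  [5] 10/5 → 1 ('e')
  [6] 5/6 → 0 ('')
  [7] 6/15 → 0 ('')
  [8] 15/9 → 1 ('g')
  [9] 9/8 → 1 ('g')
  [10] 8/7 → 2 ('gg')
  [11] 7/3 → 1 ('g')
  [12] 3/13 → 0 ('')
  [13] 13/4 → 1 ('h')
  [14] 4/2 → 1 ('h')
  [15] 2/1 → 1 ('h')

n(n+1)/2 = 16·17/2 = 136
Σ LCP = 0 + 0 + 1 + 0 + 0 + 1 + 0 + 0 + 1 + 1 + 2 + 1 + 0 + 1 + 1 + 1 = 10
distinct = 136 − 10 = 126

126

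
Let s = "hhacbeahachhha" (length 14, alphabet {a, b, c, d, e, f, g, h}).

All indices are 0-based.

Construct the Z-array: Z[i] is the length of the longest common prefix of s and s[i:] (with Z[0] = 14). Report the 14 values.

[14, 1, 0, 0, 0, 0, 0, 1, 0, 0, 2, 3, 1, 0]

Z[0]=14
i=1: fresh scan; Z[1]=1 grow→box=[1,2)
i=2: fresh scan; Z[2]=0
i=3: fresh scan; Z[3]=0
i=4: fresh scan; Z[4]=0
i=5: fresh scan; Z[5]=0
i=6: fresh scan; Z[6]=0
i=7: fresh scan; Z[7]=1 grow→box=[7,8)
i=8: fresh scan; Z[8]=0
i=9: fresh scan; Z[9]=0
i=10: fresh scan; Z[10]=2 grow→box=[10,12)
i=11: min(r-i=1, Z[1]=1)=1; Z[11]=3 grow→box=[11,14)
i=12: min(r-i=2, Z[1]=1)=1; Z[12]=1
i=13: min(r-i=1, Z[2]=0)=0; Z[13]=0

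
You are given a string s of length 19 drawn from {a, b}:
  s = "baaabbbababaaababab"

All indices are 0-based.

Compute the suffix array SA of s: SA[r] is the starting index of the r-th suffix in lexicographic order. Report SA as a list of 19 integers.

[11, 1, 12, 2, 17, 9, 15, 7, 13, 3, 18, 10, 0, 16, 8, 14, 6, 5, 4]

rank→(start, suffix):
  0 → (11, 'aaababab')
  1 → (1, 'aaabbbababaaababab')
  2 → (12, 'aababab')
  3 → (2, 'aabbbababaaababab')
  4 → (17, 'ab')
  5 → (9, 'abaaababab')
  6 → (15, 'abab')
  7 → (7, 'ababaaababab')
  8 → (13, 'ababab')
  9 → (3, 'abbbababaaababab')
  10 → (18, 'b')
  11 → (10, 'baaababab')
  12 → (0, 'baaabbbababaaababab')
  13 → (16, 'bab')
  14 → (8, 'babaaababab')
  15 → (14, 'babab')
  16 → (6, 'bababaaababab')
  17 → (5, 'bbababaaababab')
  18 → (4, 'bbbababaaababab')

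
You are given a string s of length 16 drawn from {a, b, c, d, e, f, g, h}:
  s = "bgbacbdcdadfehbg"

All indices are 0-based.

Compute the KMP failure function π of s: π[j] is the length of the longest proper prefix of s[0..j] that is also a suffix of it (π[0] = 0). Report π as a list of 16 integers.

[0, 0, 1, 0, 0, 1, 0, 0, 0, 0, 0, 0, 0, 0, 1, 2]

π[0] = 0
j=1 s[j]='g': π[1]=0 (border '')
j=2 s[j]='b': π[2]=1 (border 'b')
j=3 s[j]='a': k: 1→0; π[3]=0 (border '')
j=4 s[j]='c': π[4]=0 (border '')
j=5 s[j]='b': π[5]=1 (border 'b')
j=6 s[j]='d': k: 1→0; π[6]=0 (border '')
j=7 s[j]='c': π[7]=0 (border '')
j=8 s[j]='d': π[8]=0 (border '')
j=9 s[j]='a': π[9]=0 (border '')
j=10 s[j]='d': π[10]=0 (border '')
j=11 s[j]='f': π[11]=0 (border '')
j=12 s[j]='e': π[12]=0 (border '')
j=13 s[j]='h': π[13]=0 (border '')
j=14 s[j]='b': π[14]=1 (border 'b')
j=15 s[j]='g': π[15]=2 (border 'bg')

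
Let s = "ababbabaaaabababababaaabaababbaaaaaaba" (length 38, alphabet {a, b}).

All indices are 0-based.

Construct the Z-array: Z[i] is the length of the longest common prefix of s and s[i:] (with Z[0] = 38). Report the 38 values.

[38, 0, 2, 0, 0, 3, 0, 1, 1, 1, 4, 0, 4, 0, 4, 0, 4, 0, 3, 0, 1, 1, 3, 0, 1, 6, 0, 2, 0, 0, 1, 1, 1, 1, 1, 3, 0, 1]

Z[0]=38
i=1: i≥r, start 0; Z[1]=0
i=2: i≥r, start 0; Z[2]=2 extend→box=[2,4)
i=3: min(r-i=1, Z[1]=0)=0; Z[3]=0
i=4: i≥r, start 0; Z[4]=0
i=5: i≥r, start 0; Z[5]=3 extend→box=[5,8)
i=6: min(r-i=2, Z[1]=0)=0; Z[6]=0
i=7: min(r-i=1, Z[2]=2)=1; Z[7]=1
i=8: i≥r, start 0; Z[8]=1 extend→box=[8,9)
i=9: i≥r, start 0; Z[9]=1 extend→box=[9,10)
i=10: i≥r, start 0; Z[10]=4 extend→box=[10,14)
i=11: min(r-i=3, Z[1]=0)=0; Z[11]=0
i=12: min(r-i=2, Z[2]=2)=2; Z[12]=4 extend→box=[12,16)
i=13: min(r-i=3, Z[1]=0)=0; Z[13]=0
i=14: min(r-i=2, Z[2]=2)=2; Z[14]=4 extend→box=[14,18)
i=15: min(r-i=3, Z[1]=0)=0; Z[15]=0
i=16: min(r-i=2, Z[2]=2)=2; Z[16]=4 extend→box=[16,20)
i=17: min(r-i=3, Z[1]=0)=0; Z[17]=0
i=18: min(r-i=2, Z[2]=2)=2; Z[18]=3 extend→box=[18,21)
i=19: min(r-i=2, Z[1]=0)=0; Z[19]=0
i=20: min(r-i=1, Z[2]=2)=1; Z[20]=1
i=21: i≥r, start 0; Z[21]=1 extend→box=[21,22)
i=22: i≥r, start 0; Z[22]=3 extend→box=[22,25)
i=23: min(r-i=2, Z[1]=0)=0; Z[23]=0
i=24: min(r-i=1, Z[2]=2)=1; Z[24]=1
i=25: i≥r, start 0; Z[25]=6 extend→box=[25,31)
i=26: min(r-i=5, Z[1]=0)=0; Z[26]=0
i=27: min(r-i=4, Z[2]=2)=2; Z[27]=2
i=28: min(r-i=3, Z[3]=0)=0; Z[28]=0
i=29: min(r-i=2, Z[4]=0)=0; Z[29]=0
i=30: min(r-i=1, Z[5]=3)=1; Z[30]=1
i=31: i≥r, start 0; Z[31]=1 extend→box=[31,32)
i=32: i≥r, start 0; Z[32]=1 extend→box=[32,33)
i=33: i≥r, start 0; Z[33]=1 extend→box=[33,34)
i=34: i≥r, start 0; Z[34]=1 extend→box=[34,35)
i=35: i≥r, start 0; Z[35]=3 extend→box=[35,38)
i=36: min(r-i=2, Z[1]=0)=0; Z[36]=0
i=37: min(r-i=1, Z[2]=2)=1; Z[37]=1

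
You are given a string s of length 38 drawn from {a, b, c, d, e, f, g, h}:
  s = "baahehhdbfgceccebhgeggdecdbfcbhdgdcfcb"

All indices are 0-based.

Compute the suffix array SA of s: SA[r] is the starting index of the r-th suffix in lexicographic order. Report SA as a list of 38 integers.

[1, 2, 37, 0, 26, 8, 29, 16, 36, 28, 13, 24, 14, 11, 34, 25, 7, 33, 22, 31, 15, 12, 23, 19, 4, 35, 27, 9, 10, 32, 21, 18, 20, 6, 30, 3, 17, 5]

sorted suffixes:
  #0 SA[0]=1  'aahehhdbfgceccebhgeggdecdbfcbhdgdcfcb'
  #1 SA[1]=2  'ahehhdbfgceccebhgeggdecdbfcbhdgdcfcb'
  #2 SA[2]=37  'b'
  #3 SA[3]=0  'baahehhdbfgceccebhgeggdecdbfcbhdgdcfcb'
  #4 SA[4]=26  'bfcbhdgdcfcb'
  #5 SA[5]=8  'bfgceccebhgeggdecdbfcbhdgdcfcb'
  #6 SA[6]=29  'bhdgdcfcb'
  #7 SA[7]=16  'bhgeggdecdbfcbhdgdcfcb'
  #8 SA[8]=36  'cb'
  #9 SA[9]=28  'cbhdgdcfcb'
  #10 SA[10]=13  'ccebhgeggdecdbfcbhdgdcfcb'
  #11 SA[11]=24  'cdbfcbhdgdcfcb'
  #12 SA[12]=14  'cebhgeggdecdbfcbhdgdcfcb'
  #13 SA[13]=11  'ceccebhgeggdecdbfcbhdgdcfcb'
  #14 SA[14]=34  'cfcb'
  #15 SA[15]=25  'dbfcbhdgdcfcb'
  #16 SA[16]=7  'dbfgceccebhgeggdecdbfcbhdgdcfcb'
  #17 SA[17]=33  'dcfcb'
  #18 SA[18]=22  'decdbfcbhdgdcfcb'
  #19 SA[19]=31  'dgdcfcb'
  #20 SA[20]=15  'ebhgeggdecdbfcbhdgdcfcb'
  #21 SA[21]=12  'eccebhgeggdecdbfcbhdgdcfcb'
  #22 SA[22]=23  'ecdbfcbhdgdcfcb'
  #23 SA[23]=19  'eggdecdbfcbhdgdcfcb'
  #24 SA[24]=4  'ehhdbfgceccebhgeggdecdbfcbhdgdcfcb'
  #25 SA[25]=35  'fcb'
  #26 SA[26]=27  'fcbhdgdcfcb'
  #27 SA[27]=9  'fgceccebhgeggdecdbfcbhdgdcfcb'
  #28 SA[28]=10  'gceccebhgeggdecdbfcbhdgdcfcb'
  #29 SA[29]=32  'gdcfcb'
  #30 SA[30]=21  'gdecdbfcbhdgdcfcb'
  #31 SA[31]=18  'geggdecdbfcbhdgdcfcb'
  #32 SA[32]=20  'ggdecdbfcbhdgdcfcb'
  #33 SA[33]=6  'hdbfgceccebhgeggdecdbfcbhdgdcfcb'
  #34 SA[34]=30  'hdgdcfcb'
  #35 SA[35]=3  'hehhdbfgceccebhgeggdecdbfcbhdgdcfcb'
  #36 SA[36]=17  'hgeggdecdbfcbhdgdcfcb'
  #37 SA[37]=5  'hhdbfgceccebhgeggdecdbfcbhdgdcfcb'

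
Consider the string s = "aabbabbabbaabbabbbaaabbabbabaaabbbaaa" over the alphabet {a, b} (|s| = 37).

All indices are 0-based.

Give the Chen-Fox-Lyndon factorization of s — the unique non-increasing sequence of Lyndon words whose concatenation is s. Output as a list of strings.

emit factor 1: 'aabbabbabbaabbabbb' (i=0, period=18)
emit factor 2: 'aaabbabbabaaabbb' (i=18, period=16)
emit factor 3: 'a' (i=34, period=1)
emit factor 4: 'a' (i=35, period=1)
emit factor 5: 'a' (i=36, period=1)

["aabbabbabbaabbabbb", "aaabbabbabaaabbb", "a", "a", "a"]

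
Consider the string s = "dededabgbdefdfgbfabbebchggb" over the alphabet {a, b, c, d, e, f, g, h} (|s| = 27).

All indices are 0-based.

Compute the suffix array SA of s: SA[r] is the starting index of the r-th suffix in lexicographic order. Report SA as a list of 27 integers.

sorted suffixes:
  #0 SA[0]=17  'abbebchggb'
  #1 SA[1]=5  'abgbdefdfgbfabbebchggb'
  #2 SA[2]=26  'b'
  #3 SA[3]=18  'bbebchggb'
  #4 SA[4]=21  'bchggb'
  #5 SA[5]=8  'bdefdfgbfabbebchggb'
  #6 SA[6]=19  'bebchggb'
  #7 SA[7]=15  'bfabbebchggb'
  #8 SA[8]=6  'bgbdefdfgbfabbebchggb'
  #9 SA[9]=22  'chggb'
  #10 SA[10]=4  'dabgbdefdfgbfabbebchggb'
  #11 SA[11]=2  'dedabgbdefdfgbfabbebchggb'
  #12 SA[12]=0  'dededabgbdefdfgbfabbebchggb'
  #13 SA[13]=9  'defdfgbfabbebchggb'
  #14 SA[14]=12  'dfgbfabbebchggb'
  #15 SA[15]=20  'ebchggb'
  #16 SA[16]=3  'edabgbdefdfgbfabbebchggb'
  #17 SA[17]=1  'ededabgbdefdfgbfabbebchggb'
  #18 SA[18]=10  'efdfgbfabbebchggb'
  #19 SA[19]=16  'fabbebchggb'
  #20 SA[20]=11  'fdfgbfabbebchggb'
  #21 SA[21]=13  'fgbfabbebchggb'
  #22 SA[22]=25  'gb'
  #23 SA[23]=7  'gbdefdfgbfabbebchggb'
  #24 SA[24]=14  'gbfabbebchggb'
  #25 SA[25]=24  'ggb'
  #26 SA[26]=23  'hggb'

[17, 5, 26, 18, 21, 8, 19, 15, 6, 22, 4, 2, 0, 9, 12, 20, 3, 1, 10, 16, 11, 13, 25, 7, 14, 24, 23]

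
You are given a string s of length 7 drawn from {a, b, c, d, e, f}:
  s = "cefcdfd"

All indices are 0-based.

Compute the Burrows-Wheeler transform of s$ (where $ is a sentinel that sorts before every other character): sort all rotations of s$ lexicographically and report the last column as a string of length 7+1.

df$fcced

rank  rotation  last
    0  $cefcdfd  d
    1  cdfd$cef  f
    2  cefcdfd$  $
    3  d$cefcdf  f
    4  dfd$cefc  c
    5  efcdfd$c  c
    6  fcdfd$ce  e
    7  fd$cefcd  d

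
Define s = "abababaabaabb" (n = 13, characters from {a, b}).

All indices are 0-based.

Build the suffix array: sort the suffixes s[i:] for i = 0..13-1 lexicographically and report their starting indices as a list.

sorted suffixes:
  #0 SA[0]=6  'aabaabb'
  #1 SA[1]=9  'aabb'
  #2 SA[2]=4  'abaabaabb'
  #3 SA[3]=7  'abaabb'
  #4 SA[4]=2  'ababaabaabb'
  #5 SA[5]=0  'abababaabaabb'
  #6 SA[6]=10  'abb'
  #7 SA[7]=12  'b'
  #8 SA[8]=5  'baabaabb'
  #9 SA[9]=8  'baabb'
  #10 SA[10]=3  'babaabaabb'
  #11 SA[11]=1  'bababaabaabb'
  #12 SA[12]=11  'bb'

[6, 9, 4, 7, 2, 0, 10, 12, 5, 8, 3, 1, 11]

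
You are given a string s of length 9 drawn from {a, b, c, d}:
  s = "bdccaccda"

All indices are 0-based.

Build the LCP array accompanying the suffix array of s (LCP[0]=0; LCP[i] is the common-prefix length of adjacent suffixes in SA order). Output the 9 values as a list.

rank | idx | suffix
   0 |   8 | a
   1 |   4 | accda
   2 |   0 | bdccaccda
   3 |   3 | caccda
   4 |   2 | ccaccda
   5 |   5 | ccda
   6 |   6 | cda
   7 |   7 | da
   8 |   1 | dccaccda

SA = [8, 4, 0, 3, 2, 5, 6, 7, 1]
rank  pair      lcp
   1  s[8:],s[4:]  1  'a'
   2  s[4:],s[0:]  0  ''
   3  s[0:],s[3:]  0  ''
   4  s[3:],s[2:]  1  'c'
   5  s[2:],s[5:]  2  'cc'
   6  s[5:],s[6:]  1  'c'
   7  s[6:],s[7:]  0  ''
   8  s[7:],s[1:]  1  'd'

[0, 1, 0, 0, 1, 2, 1, 0, 1]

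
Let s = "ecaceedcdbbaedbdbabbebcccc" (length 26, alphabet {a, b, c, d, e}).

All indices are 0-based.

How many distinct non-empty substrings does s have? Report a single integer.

322

rank | idx | suffix
   0 |  17 | abbebcccc
   1 |   2 | aceedcdbbaedbdbabbebcccc
   2 |  11 | aedbdbabbebcccc
   3 |  16 | babbebcccc
   4 |  10 | baedbdbabbebcccc
   5 |   9 | bbaedbdbabbebcccc
   6 |  18 | bbebcccc
   7 |  21 | bcccc
   8 |  14 | bdbabbebcccc
   9 |  19 | bebcccc
  10 |  25 | c
  11 |   1 | caceedcdbbaedbdbabbebcccc
  12 |  24 | cc
  13 |  23 | ccc
  14 |  22 | cccc
  15 |   7 | cdbbaedbdbabbebcccc
  16 |   3 | ceedcdbbaedbdbabbebcccc
  17 |  15 | dbabbebcccc
  18 |   8 | dbbaedbdbabbebcccc
  19 |  13 | dbdbabbebcccc
  20 |   6 | dcdbbaedbdbabbebcccc
  21 |  20 | ebcccc
  22 |   0 | ecaceedcdbbaedbdbabbebcccc
  23 |  12 | edbdbabbebcccc
  24 |   5 | edcdbbaedbdbabbebcccc
  25 |   4 | eedcdbbaedbdbabbebcccc

SA = [17, 2, 11, 16, 10, 9, 18, 21, 14, 19, 25, 1, 24, 23, 22, 7, 3, 15, 8, 13, 6, 20, 0, 12, 5, 4]
[i] adj suffixes → lcp
  [1] 17/2 → 1 ('a')
  [2] 2/11 → 1 ('a')
  [3] 11/16 → 0 ('')
  [4] 16/10 → 2 ('ba')
  [5] 10/9 → 1 ('b')
  [6] 9/18 → 2 ('bb')
  [7] 18/21 → 1 ('b')
  [8] 21/14 → 1 ('b')
  [9] 14/19 → 1 ('b')
  [10] 19/25 → 0 ('')
  [11] 25/1 → 1 ('c')
  [12] 1/24 → 1 ('c')
  [13] 24/23 → 2 ('cc')
  [14] 23/22 → 3 ('ccc')
  [15] 22/7 → 1 ('c')
  [16] 7/3 → 1 ('c')
  [17] 3/15 → 0 ('')
  [18] 15/8 → 2 ('db')
  [19] 8/13 → 2 ('db')
  [20] 13/6 → 1 ('d')
  [21] 6/20 → 0 ('')
  [22] 20/0 → 1 ('e')
  [23] 0/12 → 1 ('e')
  [24] 12/5 → 2 ('ed')
  [25] 5/4 → 1 ('e')

n(n+1)/2 = 26·27/2 = 351
Σ LCP = 0 + 1 + 1 + 0 + 2 + 1 + 2 + 1 + 1 + 1 + 0 + 1 + 1 + 2 + 3 + 1 + 1 + 0 + 2 + 2 + 1 + 0 + 1 + 1 + 2 + 1 = 29
distinct = 351 − 29 = 322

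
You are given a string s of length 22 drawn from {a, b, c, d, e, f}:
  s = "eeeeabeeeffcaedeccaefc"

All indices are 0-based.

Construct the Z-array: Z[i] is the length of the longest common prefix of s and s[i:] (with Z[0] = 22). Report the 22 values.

Z[0]=22
i=1: outside box; Z[1]=3 extend→box=[1,4)
i=2: min(r-i=2, Z[1]=3)=2; Z[2]=2
i=3: min(r-i=1, Z[2]=2)=1; Z[3]=1
i=4: outside box; Z[4]=0
i=5: outside box; Z[5]=0
i=6: outside box; Z[6]=3 extend→box=[6,9)
i=7: min(r-i=2, Z[1]=3)=2; Z[7]=2
i=8: min(r-i=1, Z[2]=2)=1; Z[8]=1
i=9: outside box; Z[9]=0
i=10: outside box; Z[10]=0
i=11: outside box; Z[11]=0
i=12: outside box; Z[12]=0
i=13: outside box; Z[13]=1 extend→box=[13,14)
i=14: outside box; Z[14]=0
i=15: outside box; Z[15]=1 extend→box=[15,16)
i=16: outside box; Z[16]=0
i=17: outside box; Z[17]=0
i=18: outside box; Z[18]=0
i=19: outside box; Z[19]=1 extend→box=[19,20)
i=20: outside box; Z[20]=0
i=21: outside box; Z[21]=0

[22, 3, 2, 1, 0, 0, 3, 2, 1, 0, 0, 0, 0, 1, 0, 1, 0, 0, 0, 1, 0, 0]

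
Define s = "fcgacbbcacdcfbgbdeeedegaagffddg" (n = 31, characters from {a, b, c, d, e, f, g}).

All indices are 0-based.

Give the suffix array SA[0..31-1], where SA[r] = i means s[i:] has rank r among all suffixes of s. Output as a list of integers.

rank→(start, suffix):
  0 → (23, 'aagffddg')
  1 → (3, 'acbbcacdcfbgbdeeedegaagffddg')
  2 → (8, 'acdcfbgbdeeedegaagffddg')
  3 → (24, 'agffddg')
  4 → (5, 'bbcacdcfbgbdeeedegaagffddg')
  5 → (6, 'bcacdcfbgbdeeedegaagffddg')
  6 → (15, 'bdeeedegaagffddg')
  7 → (13, 'bgbdeeedegaagffddg')
  8 → (7, 'cacdcfbgbdeeedegaagffddg')
  9 → (4, 'cbbcacdcfbgbdeeedegaagffddg')
  10 → (9, 'cdcfbgbdeeedegaagffddg')
  11 → (11, 'cfbgbdeeedegaagffddg')
  12 → (1, 'cgacbbcacdcfbgbdeeedegaagffddg')
  13 → (10, 'dcfbgbdeeedegaagffddg')
  14 → (28, 'ddg')
  15 → (16, 'deeedegaagffddg')
  16 → (20, 'degaagffddg')
  17 → (29, 'dg')
  18 → (19, 'edegaagffddg')
  19 → (18, 'eedegaagffddg')
  20 → (17, 'eeedegaagffddg')
  21 → (21, 'egaagffddg')
  22 → (12, 'fbgbdeeedegaagffddg')
  23 → (0, 'fcgacbbcacdcfbgbdeeedegaagffddg')
  24 → (27, 'fddg')
  25 → (26, 'ffddg')
  26 → (30, 'g')
  27 → (22, 'gaagffddg')
  28 → (2, 'gacbbcacdcfbgbdeeedegaagffddg')
  29 → (14, 'gbdeeedegaagffddg')
  30 → (25, 'gffddg')

[23, 3, 8, 24, 5, 6, 15, 13, 7, 4, 9, 11, 1, 10, 28, 16, 20, 29, 19, 18, 17, 21, 12, 0, 27, 26, 30, 22, 2, 14, 25]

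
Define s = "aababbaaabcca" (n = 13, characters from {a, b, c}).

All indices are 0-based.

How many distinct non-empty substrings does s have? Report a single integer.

75

rank→(start, suffix):
  0 → (12, 'a')
  1 → (6, 'aaabcca')
  2 → (0, 'aababbaaabcca')
  3 → (7, 'aabcca')
  4 → (1, 'ababbaaabcca')
  5 → (3, 'abbaaabcca')
  6 → (8, 'abcca')
  7 → (5, 'baaabcca')
  8 → (2, 'babbaaabcca')
  9 → (4, 'bbaaabcca')
  10 → (9, 'bcca')
  11 → (11, 'ca')
  12 → (10, 'cca')

SA = [12, 6, 0, 7, 1, 3, 8, 5, 2, 4, 9, 11, 10]
[i] adj suffixes → lcp
  [1] 12/6 → 1 ('a')
  [2] 6/0 → 2 ('aa')
  [3] 0/7 → 3 ('aab')
  [4] 7/1 → 1 ('a')
  [5] 1/3 → 2 ('ab')
  [6] 3/8 → 2 ('ab')
  [7] 8/5 → 0 ('')
  [8] 5/2 → 2 ('ba')
  [9] 2/4 → 1 ('b')
  [10] 4/9 → 1 ('b')
  [11] 9/11 → 0 ('')
  [12] 11/10 → 1 ('c')

n(n+1)/2 = 13·14/2 = 91
Σ LCP = 0 + 1 + 2 + 3 + 1 + 2 + 2 + 0 + 2 + 1 + 1 + 0 + 1 = 16
distinct = 91 − 16 = 75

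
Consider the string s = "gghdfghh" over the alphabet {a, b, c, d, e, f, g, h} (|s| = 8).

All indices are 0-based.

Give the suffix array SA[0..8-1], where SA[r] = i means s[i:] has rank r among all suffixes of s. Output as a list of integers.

rank | idx | suffix
   0 |   3 | dfghh
   1 |   4 | fghh
   2 |   0 | gghdfghh
   3 |   1 | ghdfghh
   4 |   5 | ghh
   5 |   7 | h
   6 |   2 | hdfghh
   7 |   6 | hh

[3, 4, 0, 1, 5, 7, 2, 6]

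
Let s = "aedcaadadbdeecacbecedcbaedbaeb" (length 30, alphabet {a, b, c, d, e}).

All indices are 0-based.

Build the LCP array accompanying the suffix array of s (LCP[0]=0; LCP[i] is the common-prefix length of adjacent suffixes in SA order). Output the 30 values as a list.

[0, 1, 1, 2, 1, 2, 3, 0, 1, 3, 1, 1, 0, 2, 1, 2, 1, 0, 1, 2, 1, 2, 1, 0, 1, 2, 1, 2, 3, 1]

sorted suffixes:
  #0 SA[0]=4  'aadadbdeecacbecedcbaedbaeb'
  #1 SA[1]=14  'acbecedcbaedbaeb'
  #2 SA[2]=5  'adadbdeecacbecedcbaedbaeb'
  #3 SA[3]=7  'adbdeecacbecedcbaedbaeb'
  #4 SA[4]=27  'aeb'
  #5 SA[5]=23  'aedbaeb'
  #6 SA[6]=0  'aedcaadadbdeecacbecedcbaedbaeb'
  #7 SA[7]=29  'b'
  #8 SA[8]=26  'baeb'
  #9 SA[9]=22  'baedbaeb'
  #10 SA[10]=9  'bdeecacbecedcbaedbaeb'
  #11 SA[11]=16  'becedcbaedbaeb'
  #12 SA[12]=3  'caadadbdeecacbecedcbaedbaeb'
  #13 SA[13]=13  'cacbecedcbaedbaeb'
  #14 SA[14]=21  'cbaedbaeb'
  #15 SA[15]=15  'cbecedcbaedbaeb'
  #16 SA[16]=18  'cedcbaedbaeb'
  #17 SA[17]=6  'dadbdeecacbecedcbaedbaeb'
  #18 SA[18]=25  'dbaeb'
  #19 SA[19]=8  'dbdeecacbecedcbaedbaeb'
  #20 SA[20]=2  'dcaadadbdeecacbecedcbaedbaeb'
  #21 SA[21]=20  'dcbaedbaeb'
  #22 SA[22]=10  'deecacbecedcbaedbaeb'
  #23 SA[23]=28  'eb'
  #24 SA[24]=12  'ecacbecedcbaedbaeb'
  #25 SA[25]=17  'ecedcbaedbaeb'
  #26 SA[26]=24  'edbaeb'
  #27 SA[27]=1  'edcaadadbdeecacbecedcbaedbaeb'
  #28 SA[28]=19  'edcbaedbaeb'
  #29 SA[29]=11  'eecacbecedcbaedbaeb'

SA = [4, 14, 5, 7, 27, 23, 0, 29, 26, 22, 9, 16, 3, 13, 21, 15, 18, 6, 25, 8, 2, 20, 10, 28, 12, 17, 24, 1, 19, 11]
rank  pair      lcp
   1  s[4:],s[14:]  1  'a'
   2  s[14:],s[5:]  1  'a'
   3  s[5:],s[7:]  2  'ad'
   4  s[7:],s[27:]  1  'a'
   5  s[27:],s[23:]  2  'ae'
   6  s[23:],s[0:]  3  'aed'
   7  s[0:],s[29:]  0  ''
   8  s[29:],s[26:]  1  'b'
   9  s[26:],s[22:]  3  'bae'
  10  s[22:],s[9:]  1  'b'
  11  s[9:],s[16:]  1  'b'
  12  s[16:],s[3:]  0  ''
  13  s[3:],s[13:]  2  'ca'
  14  s[13:],s[21:]  1  'c'
  15  s[21:],s[15:]  2  'cb'
  16  s[15:],s[18:]  1  'c'
  17  s[18:],s[6:]  0  ''
  18  s[6:],s[25:]  1  'd'
  19  s[25:],s[8:]  2  'db'
  20  s[8:],s[2:]  1  'd'
  21  s[2:],s[20:]  2  'dc'
  22  s[20:],s[10:]  1  'd'
  23  s[10:],s[28:]  0  ''
  24  s[28:],s[12:]  1  'e'
  25  s[12:],s[17:]  2  'ec'
  26  s[17:],s[24:]  1  'e'
  27  s[24:],s[1:]  2  'ed'
  28  s[1:],s[19:]  3  'edc'
  29  s[19:],s[11:]  1  'e'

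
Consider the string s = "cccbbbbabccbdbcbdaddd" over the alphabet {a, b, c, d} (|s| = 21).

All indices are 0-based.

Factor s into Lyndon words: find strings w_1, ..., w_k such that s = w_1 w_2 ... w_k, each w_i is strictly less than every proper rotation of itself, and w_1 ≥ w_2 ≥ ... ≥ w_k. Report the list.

["c", "c", "c", "b", "b", "b", "b", "abccbdbcbdaddd"]

emit factor 1: 'c' (i=0, period=1)
emit factor 2: 'c' (i=1, period=1)
emit factor 3: 'c' (i=2, period=1)
emit factor 4: 'b' (i=3, period=1)
emit factor 5: 'b' (i=4, period=1)
emit factor 6: 'b' (i=5, period=1)
emit factor 7: 'b' (i=6, period=1)
emit factor 8: 'abccbdbcbdaddd' (i=7, period=14)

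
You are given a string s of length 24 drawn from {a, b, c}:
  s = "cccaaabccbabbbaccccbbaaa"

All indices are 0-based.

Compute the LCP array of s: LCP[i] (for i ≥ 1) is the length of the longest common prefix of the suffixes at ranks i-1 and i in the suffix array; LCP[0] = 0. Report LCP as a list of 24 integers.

rank | idx | suffix
   0 |  23 | a
   1 |  22 | aa
   2 |  21 | aaa
   3 |   3 | aaabccbabbbaccccbbaaa
   4 |   4 | aabccbabbbaccccbbaaa
   5 |  10 | abbbaccccbbaaa
   6 |   5 | abccbabbbaccccbbaaa
   7 |  14 | accccbbaaa
   8 |  20 | baaa
   9 |   9 | babbbaccccbbaaa
  10 |  13 | baccccbbaaa
  11 |  19 | bbaaa
  12 |  12 | bbaccccbbaaa
  13 |  11 | bbbaccccbbaaa
  14 |   6 | bccbabbbaccccbbaaa
  15 |   2 | caaabccbabbbaccccbbaaa
  16 |   8 | cbabbbaccccbbaaa
  17 |  18 | cbbaaa
  18 |   1 | ccaaabccbabbbaccccbbaaa
  19 |   7 | ccbabbbaccccbbaaa
  20 |  17 | ccbbaaa
  21 |   0 | cccaaabccbabbbaccccbbaaa
  22 |  16 | cccbbaaa
  23 |  15 | ccccbbaaa

SA = [23, 22, 21, 3, 4, 10, 5, 14, 20, 9, 13, 19, 12, 11, 6, 2, 8, 18, 1, 7, 17, 0, 16, 15]
i: (SA[i-1],SA[i]) lcp shared
  1: (23,22) 1 'a'
  2: (22,21) 2 'aa'
  3: (21,3) 3 'aaa'
  4: (3,4) 2 'aa'
  5: (4,10) 1 'a'
  6: (10,5) 2 'ab'
  7: (5,14) 1 'a'
  8: (14,20) 0 ''
  9: (20,9) 2 'ba'
  10: (9,13) 2 'ba'
  11: (13,19) 1 'b'
  12: (19,12) 3 'bba'
  13: (12,11) 2 'bb'
  14: (11,6) 1 'b'
  15: (6,2) 0 ''
  16: (2,8) 1 'c'
  17: (8,18) 2 'cb'
  18: (18,1) 1 'c'
  19: (1,7) 2 'cc'
  20: (7,17) 3 'ccb'
  21: (17,0) 2 'cc'
  22: (0,16) 3 'ccc'
  23: (16,15) 3 'ccc'

[0, 1, 2, 3, 2, 1, 2, 1, 0, 2, 2, 1, 3, 2, 1, 0, 1, 2, 1, 2, 3, 2, 3, 3]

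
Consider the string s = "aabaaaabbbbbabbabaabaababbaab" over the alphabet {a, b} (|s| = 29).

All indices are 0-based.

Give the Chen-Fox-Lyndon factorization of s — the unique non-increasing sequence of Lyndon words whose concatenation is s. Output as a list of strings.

["aab", "aaaabbbbbabbabaabaababbaab"]

emit factor 1: 'aab' (i=0, period=3)
emit factor 2: 'aaaabbbbbabbabaabaababbaab' (i=3, period=26)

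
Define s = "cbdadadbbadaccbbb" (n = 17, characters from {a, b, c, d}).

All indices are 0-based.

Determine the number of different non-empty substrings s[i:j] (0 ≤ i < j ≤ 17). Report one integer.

rank | idx | suffix
   0 |  11 | accbbb
   1 |   9 | adaccbbb
   2 |   3 | adadbbadaccbbb
   3 |   5 | adbbadaccbbb
   4 |  16 | b
   5 |   8 | badaccbbb
   6 |  15 | bb
   7 |   7 | bbadaccbbb
   8 |  14 | bbb
   9 |   1 | bdadadbbadaccbbb
  10 |  13 | cbbb
  11 |   0 | cbdadadbbadaccbbb
  12 |  12 | ccbbb
  13 |  10 | daccbbb
  14 |   2 | dadadbbadaccbbb
  15 |   4 | dadbbadaccbbb
  16 |   6 | dbbadaccbbb

SA = [11, 9, 3, 5, 16, 8, 15, 7, 14, 1, 13, 0, 12, 10, 2, 4, 6]
[i] adj suffixes → lcp
  [1] 11/9 → 1 ('a')
  [2] 9/3 → 3 ('ada')
  [3] 3/5 → 2 ('ad')
  [4] 5/16 → 0 ('')
  [5] 16/8 → 1 ('b')
  [6] 8/15 → 1 ('b')
  [7] 15/7 → 2 ('bb')
  [8] 7/14 → 2 ('bb')
  [9] 14/1 → 1 ('b')
  [10] 1/13 → 0 ('')
  [11] 13/0 → 2 ('cb')
  [12] 0/12 → 1 ('c')
  [13] 12/10 → 0 ('')
  [14] 10/2 → 2 ('da')
  [15] 2/4 → 3 ('dad')
  [16] 4/6 → 1 ('d')

n(n+1)/2 = 17·18/2 = 153
Σ LCP = 0 + 1 + 3 + 2 + 0 + 1 + 1 + 2 + 2 + 1 + 0 + 2 + 1 + 0 + 2 + 3 + 1 = 22
distinct = 153 − 22 = 131

131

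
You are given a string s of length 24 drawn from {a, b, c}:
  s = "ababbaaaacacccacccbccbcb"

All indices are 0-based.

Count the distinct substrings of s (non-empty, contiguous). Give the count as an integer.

255

rank | idx | suffix
   0 |   5 | aaaacacccacccbccbcb
   1 |   6 | aaacacccacccbccbcb
   2 |   7 | aacacccacccbccbcb
   3 |   0 | ababbaaaacacccacccbccbcb
   4 |   2 | abbaaaacacccacccbccbcb
   5 |   8 | acacccacccbccbcb
   6 |  10 | acccacccbccbcb
   7 |  14 | acccbccbcb
   8 |  23 | b
   9 |   4 | baaaacacccacccbccbcb
  10 |   1 | babbaaaacacccacccbccbcb
  11 |   3 | bbaaaacacccacccbccbcb
  12 |  21 | bcb
  13 |  18 | bccbcb
  14 |   9 | cacccacccbccbcb
  15 |  13 | cacccbccbcb
  16 |  22 | cb
  17 |  20 | cbcb
  18 |  17 | cbccbcb
  19 |  12 | ccacccbccbcb
  20 |  19 | ccbcb
  21 |  16 | ccbccbcb
  22 |  11 | cccacccbccbcb
  23 |  15 | cccbccbcb

SA = [5, 6, 7, 0, 2, 8, 10, 14, 23, 4, 1, 3, 21, 18, 9, 13, 22, 20, 17, 12, 19, 16, 11, 15]
i: (SA[i-1],SA[i]) lcp shared
  1: (5,6) 3 'aaa'
  2: (6,7) 2 'aa'
  3: (7,0) 1 'a'
  4: (0,2) 2 'ab'
  5: (2,8) 1 'a'
  6: (8,10) 2 'ac'
  7: (10,14) 4 'accc'
  8: (14,23) 0 ''
  9: (23,4) 1 'b'
  10: (4,1) 2 'ba'
  11: (1,3) 1 'b'
  12: (3,21) 1 'b'
  13: (21,18) 2 'bc'
  14: (18,9) 0 ''
  15: (9,13) 5 'caccc'
  16: (13,22) 1 'c'
  17: (22,20) 2 'cb'
  18: (20,17) 3 'cbc'
  19: (17,12) 1 'c'
  20: (12,19) 2 'cc'
  21: (19,16) 4 'ccbc'
  22: (16,11) 2 'cc'
  23: (11,15) 3 'ccc'

n(n+1)/2 = 24·25/2 = 300
Σ LCP = 0 + 3 + 2 + 1 + 2 + 1 + 2 + 4 + 0 + 1 + 2 + 1 + 1 + 2 + 0 + 5 + 1 + 2 + 3 + 1 + 2 + 4 + 2 + 3 = 45
distinct = 300 − 45 = 255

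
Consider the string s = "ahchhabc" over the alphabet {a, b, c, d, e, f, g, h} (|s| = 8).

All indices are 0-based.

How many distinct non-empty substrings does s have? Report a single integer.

rank | idx | suffix
   0 |   5 | abc
   1 |   0 | ahchhabc
   2 |   6 | bc
   3 |   7 | c
   4 |   2 | chhabc
   5 |   4 | habc
   6 |   1 | hchhabc
   7 |   3 | hhabc

SA = [5, 0, 6, 7, 2, 4, 1, 3]
[i] adj suffixes → lcp
  [1] 5/0 → 1 ('a')
  [2] 0/6 → 0 ('')
  [3] 6/7 → 0 ('')
  [4] 7/2 → 1 ('c')
  [5] 2/4 → 0 ('')
  [6] 4/1 → 1 ('h')
  [7] 1/3 → 1 ('h')

n(n+1)/2 = 8·9/2 = 36
Σ LCP = 0 + 1 + 0 + 0 + 1 + 0 + 1 + 1 = 4
distinct = 36 − 4 = 32

32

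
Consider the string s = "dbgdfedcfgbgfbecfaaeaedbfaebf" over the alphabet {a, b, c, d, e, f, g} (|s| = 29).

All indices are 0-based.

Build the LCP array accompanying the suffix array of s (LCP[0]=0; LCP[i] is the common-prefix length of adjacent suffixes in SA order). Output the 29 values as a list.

rank | idx | suffix
   0 |  17 | aaeaedbfaebf
   1 |  18 | aeaedbfaebf
   2 |  25 | aebf
   3 |  20 | aedbfaebf
   4 |  13 | becfaaeaedbfaebf
   5 |  27 | bf
   6 |  23 | bfaebf
   7 |   1 | bgdfedcfgbgfbecfaaeaedbfaebf
   8 |  10 | bgfbecfaaeaedbfaebf
   9 |  15 | cfaaeaedbfaebf
  10 |   7 | cfgbgfbecfaaeaedbfaebf
  11 |  22 | dbfaebf
  12 |   0 | dbgdfedcfgbgfbecfaaeaedbfaebf
  13 |   6 | dcfgbgfbecfaaeaedbfaebf
  14 |   3 | dfedcfgbgfbecfaaeaedbfaebf
  15 |  19 | eaedbfaebf
  16 |  26 | ebf
  17 |  14 | ecfaaeaedbfaebf
  18 |  21 | edbfaebf
  19 |   5 | edcfgbgfbecfaaeaedbfaebf
  20 |  28 | f
  21 |  16 | faaeaedbfaebf
  22 |  24 | faebf
  23 |  12 | fbecfaaeaedbfaebf
  24 |   4 | fedcfgbgfbecfaaeaedbfaebf
  25 |   8 | fgbgfbecfaaeaedbfaebf
  26 |   9 | gbgfbecfaaeaedbfaebf
  27 |   2 | gdfedcfgbgfbecfaaeaedbfaebf
  28 |  11 | gfbecfaaeaedbfaebf

SA = [17, 18, 25, 20, 13, 27, 23, 1, 10, 15, 7, 22, 0, 6, 3, 19, 26, 14, 21, 5, 28, 16, 24, 12, 4, 8, 9, 2, 11]
i: (SA[i-1],SA[i]) lcp shared
  1: (17,18) 1 'a'
  2: (18,25) 2 'ae'
  3: (25,20) 2 'ae'
  4: (20,13) 0 ''
  5: (13,27) 1 'b'
  6: (27,23) 2 'bf'
  7: (23,1) 1 'b'
  8: (1,10) 2 'bg'
  9: (10,15) 0 ''
  10: (15,7) 2 'cf'
  11: (7,22) 0 ''
  12: (22,0) 2 'db'
  13: (0,6) 1 'd'
  14: (6,3) 1 'd'
  15: (3,19) 0 ''
  16: (19,26) 1 'e'
  17: (26,14) 1 'e'
  18: (14,21) 1 'e'
  19: (21,5) 2 'ed'
  20: (5,28) 0 ''
  21: (28,16) 1 'f'
  22: (16,24) 2 'fa'
  23: (24,12) 1 'f'
  24: (12,4) 1 'f'
  25: (4,8) 1 'f'
  26: (8,9) 0 ''
  27: (9,2) 1 'g'
  28: (2,11) 1 'g'

[0, 1, 2, 2, 0, 1, 2, 1, 2, 0, 2, 0, 2, 1, 1, 0, 1, 1, 1, 2, 0, 1, 2, 1, 1, 1, 0, 1, 1]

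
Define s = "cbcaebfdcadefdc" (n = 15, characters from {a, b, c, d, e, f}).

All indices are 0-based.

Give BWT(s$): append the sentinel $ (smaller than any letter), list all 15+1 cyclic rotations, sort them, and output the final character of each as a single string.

rank  rotation          last
    0  $cbcaebfdcadefdc  c
    1  adefdc$cbcaebfdc  c
    2  aebfdcadefdc$cbc  c
    3  bcaebfdcadefdc$c  c
    4  bfdcadefdc$cbcae  e
    5  c$cbcaebfdcadefd  d
    6  cadefdc$cbcaebfd  d
    7  caebfdcadefdc$cb  b
    8  cbcaebfdcadefdc$  $
    9  dc$cbcaebfdcadef  f
   10  dcadefdc$cbcaebf  f
   11  defdc$cbcaebfdca  a
   12  ebfdcadefdc$cbca  a
   13  efdc$cbcaebfdcad  d
   14  fdc$cbcaebfdcade  e
   15  fdcadefdc$cbcaeb  b

cccceddb$ffaadeb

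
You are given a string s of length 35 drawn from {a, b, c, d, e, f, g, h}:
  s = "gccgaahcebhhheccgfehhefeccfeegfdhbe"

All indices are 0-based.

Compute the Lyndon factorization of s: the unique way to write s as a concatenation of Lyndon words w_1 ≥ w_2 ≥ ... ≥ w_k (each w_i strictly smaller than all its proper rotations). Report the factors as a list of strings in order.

["g", "ccg", "aahcebhhheccgfehhefeccfeegfdhbe"]

emit factor 1: 'g' (i=0, period=1)
emit factor 2: 'ccg' (i=1, period=3)
emit factor 3: 'aahcebhhheccgfehhefeccfeegfdhbe' (i=4, period=31)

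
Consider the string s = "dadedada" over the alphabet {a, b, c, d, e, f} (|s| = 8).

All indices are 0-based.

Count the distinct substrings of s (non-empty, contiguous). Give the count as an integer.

27

rank→(start, suffix):
  0 → (7, 'a')
  1 → (5, 'ada')
  2 → (1, 'adedada')
  3 → (6, 'da')
  4 → (4, 'dada')
  5 → (0, 'dadedada')
  6 → (2, 'dedada')
  7 → (3, 'edada')

SA = [7, 5, 1, 6, 4, 0, 2, 3]
i: (SA[i-1],SA[i]) lcp shared
  1: (7,5) 1 'a'
  2: (5,1) 2 'ad'
  3: (1,6) 0 ''
  4: (6,4) 2 'da'
  5: (4,0) 3 'dad'
  6: (0,2) 1 'd'
  7: (2,3) 0 ''

n(n+1)/2 = 8·9/2 = 36
Σ LCP = 0 + 1 + 2 + 0 + 2 + 3 + 1 + 0 = 9
distinct = 36 − 9 = 27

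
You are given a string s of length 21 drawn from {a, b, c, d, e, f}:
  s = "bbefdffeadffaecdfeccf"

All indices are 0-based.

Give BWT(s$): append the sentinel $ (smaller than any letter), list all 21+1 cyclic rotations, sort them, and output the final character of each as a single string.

fef$beeccafffabcfefddd

rank  rotation                last
    0  $bbefdffeadffaecdfeccf  f
    1  adffaecdfeccf$bbefdffe  e
    2  aecdfeccf$bbefdffeadff  f
    3  bbefdffeadffaecdfeccf$  $
    4  befdffeadffaecdfeccf$b  b
    5  ccf$bbefdffeadffaecdfe  e
    6  cdfeccf$bbefdffeadffae  e
    7  cf$bbefdffeadffaecdfec  c
    8  dfeccf$bbefdffeadffaec  c
    9  dffaecdfeccf$bbefdffea  a
   10  dffeadffaecdfeccf$bbef  f
   11  eadffaecdfeccf$bbefdff  f
   12  eccf$bbefdffeadffaecdf  f
   13  ecdfeccf$bbefdffeadffa  a
   14  efdffeadffaecdfeccf$bb  b
   15  f$bbefdffeadffaecdfecc  c
   16  faecdfeccf$bbefdffeadf  f
   17  fdffeadffaecdfeccf$bbe  e
   18  feadffaecdfeccf$bbefdf  f
   19  feccf$bbefdffeadffaecd  d
   20  ffaecdfeccf$bbefdffead  d
   21  ffeadffaecdfeccf$bbefd  d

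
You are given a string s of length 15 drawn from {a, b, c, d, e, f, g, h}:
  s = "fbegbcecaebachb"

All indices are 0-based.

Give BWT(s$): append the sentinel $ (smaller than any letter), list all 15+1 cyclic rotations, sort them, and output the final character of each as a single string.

rank  rotation          last
    0  $fbegbcecaebachb  b
    1  achb$fbegbcecaeb  b
    2  aebachb$fbegbcec  c
    3  b$fbegbcecaebach  h
    4  bachb$fbegbcecae  e
    5  bcecaebachb$fbeg  g
    6  begbcecaebachb$f  f
    7  caebachb$fbegbce  e
    8  cecaebachb$fbegb  b
    9  chb$fbegbcecaeba  a
   10  ebachb$fbegbceca  a
   11  ecaebachb$fbegbc  c
   12  egbcecaebachb$fb  b
   13  fbegbcecaebachb$  $
   14  gbcecaebachb$fbe  e
   15  hb$fbegbcecaebac  c

bbchegfebaacb$ec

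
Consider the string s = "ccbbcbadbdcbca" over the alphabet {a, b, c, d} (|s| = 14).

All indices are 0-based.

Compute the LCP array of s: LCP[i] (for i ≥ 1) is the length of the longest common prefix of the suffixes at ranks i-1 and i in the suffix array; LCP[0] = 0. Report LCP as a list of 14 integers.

[0, 1, 0, 1, 1, 2, 1, 0, 1, 2, 2, 1, 0, 1]

rank | idx | suffix
   0 |  13 | a
   1 |   6 | adbdcbca
   2 |   5 | badbdcbca
   3 |   2 | bbcbadbdcbca
   4 |  11 | bca
   5 |   3 | bcbadbdcbca
   6 |   8 | bdcbca
   7 |  12 | ca
   8 |   4 | cbadbdcbca
   9 |   1 | cbbcbadbdcbca
  10 |  10 | cbca
  11 |   0 | ccbbcbadbdcbca
  12 |   7 | dbdcbca
  13 |   9 | dcbca

SA = [13, 6, 5, 2, 11, 3, 8, 12, 4, 1, 10, 0, 7, 9]
[i] adj suffixes → lcp
  [1] 13/6 → 1 ('a')
  [2] 6/5 → 0 ('')
  [3] 5/2 → 1 ('b')
  [4] 2/11 → 1 ('b')
  [5] 11/3 → 2 ('bc')
  [6] 3/8 → 1 ('b')
  [7] 8/12 → 0 ('')
  [8] 12/4 → 1 ('c')
  [9] 4/1 → 2 ('cb')
  [10] 1/10 → 2 ('cb')
  [11] 10/0 → 1 ('c')
  [12] 0/7 → 0 ('')
  [13] 7/9 → 1 ('d')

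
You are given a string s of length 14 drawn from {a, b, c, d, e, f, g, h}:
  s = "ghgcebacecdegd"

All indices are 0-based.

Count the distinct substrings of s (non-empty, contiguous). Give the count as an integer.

97

rank→(start, suffix):
  0 → (6, 'acecdegd')
  1 → (5, 'bacecdegd')
  2 → (9, 'cdegd')
  3 → (3, 'cebacecdegd')
  4 → (7, 'cecdegd')
  5 → (13, 'd')
  6 → (10, 'degd')
  7 → (4, 'ebacecdegd')
  8 → (8, 'ecdegd')
  9 → (11, 'egd')
  10 → (2, 'gcebacecdegd')
  11 → (12, 'gd')
  12 → (0, 'ghgcebacecdegd')
  13 → (1, 'hgcebacecdegd')

SA = [6, 5, 9, 3, 7, 13, 10, 4, 8, 11, 2, 12, 0, 1]
[i] adj suffixes → lcp
  [1] 6/5 → 0 ('')
  [2] 5/9 → 0 ('')
  [3] 9/3 → 1 ('c')
  [4] 3/7 → 2 ('ce')
  [5] 7/13 → 0 ('')
  [6] 13/10 → 1 ('d')
  [7] 10/4 → 0 ('')
  [8] 4/8 → 1 ('e')
  [9] 8/11 → 1 ('e')
  [10] 11/2 → 0 ('')
  [11] 2/12 → 1 ('g')
  [12] 12/0 → 1 ('g')
  [13] 0/1 → 0 ('')

n(n+1)/2 = 14·15/2 = 105
Σ LCP = 0 + 0 + 0 + 1 + 2 + 0 + 1 + 0 + 1 + 1 + 0 + 1 + 1 + 0 = 8
distinct = 105 − 8 = 97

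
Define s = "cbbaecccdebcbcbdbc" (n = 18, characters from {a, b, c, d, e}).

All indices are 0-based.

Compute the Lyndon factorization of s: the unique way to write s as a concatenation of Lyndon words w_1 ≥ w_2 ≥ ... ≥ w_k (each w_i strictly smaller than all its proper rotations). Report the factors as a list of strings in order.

emit factor 1: 'c' (i=0, period=1)
emit factor 2: 'b' (i=1, period=1)
emit factor 3: 'b' (i=2, period=1)
emit factor 4: 'aecccdebcbcbdbc' (i=3, period=15)

["c", "b", "b", "aecccdebcbcbdbc"]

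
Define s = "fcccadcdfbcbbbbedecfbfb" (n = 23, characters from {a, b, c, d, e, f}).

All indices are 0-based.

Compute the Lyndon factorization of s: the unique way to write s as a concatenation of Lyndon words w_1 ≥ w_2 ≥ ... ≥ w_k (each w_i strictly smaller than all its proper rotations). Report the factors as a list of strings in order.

["f", "c", "c", "c", "adcdfbcbbbbedecfbfb"]

emit factor 1: 'f' (i=0, period=1)
emit factor 2: 'c' (i=1, period=1)
emit factor 3: 'c' (i=2, period=1)
emit factor 4: 'c' (i=3, period=1)
emit factor 5: 'adcdfbcbbbbedecfbfb' (i=4, period=19)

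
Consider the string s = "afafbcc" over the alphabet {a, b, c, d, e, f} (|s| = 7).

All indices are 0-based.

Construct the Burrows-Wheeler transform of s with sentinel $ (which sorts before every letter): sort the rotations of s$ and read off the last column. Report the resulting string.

c$ffcbaa

rank  rotation  last
    0  $afafbcc  c
    1  afafbcc$  $
    2  afbcc$af  f
    3  bcc$afaf  f
    4  c$afafbc  c
    5  cc$afafb  b
    6  fafbcc$a  a
    7  fbcc$afa  a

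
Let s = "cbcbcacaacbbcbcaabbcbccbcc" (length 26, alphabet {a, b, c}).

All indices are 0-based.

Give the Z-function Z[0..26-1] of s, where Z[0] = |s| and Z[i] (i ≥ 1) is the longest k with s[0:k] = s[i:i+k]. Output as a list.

Z[0]=26
i=1: outside box; Z[1]=0
i=2: outside box; Z[2]=3 extend→box=[2,5)
i=3: min(r-i=2, Z[1]=0)=0; Z[3]=0
i=4: min(r-i=1, Z[2]=3)=1; Z[4]=1
i=5: outside box; Z[5]=0
i=6: outside box; Z[6]=1 extend→box=[6,7)
i=7: outside box; Z[7]=0
i=8: outside box; Z[8]=0
i=9: outside box; Z[9]=2 extend→box=[9,11)
i=10: min(r-i=1, Z[1]=0)=0; Z[10]=0
i=11: outside box; Z[11]=0
i=12: outside box; Z[12]=3 extend→box=[12,15)
i=13: min(r-i=2, Z[1]=0)=0; Z[13]=0
i=14: min(r-i=1, Z[2]=3)=1; Z[14]=1
i=15: outside box; Z[15]=0
i=16: outside box; Z[16]=0
i=17: outside box; Z[17]=0
i=18: outside box; Z[18]=0
i=19: outside box; Z[19]=3 extend→box=[19,22)
i=20: min(r-i=2, Z[1]=0)=0; Z[20]=0
i=21: min(r-i=1, Z[2]=3)=1; Z[21]=1
i=22: outside box; Z[22]=3 extend→box=[22,25)
i=23: min(r-i=2, Z[1]=0)=0; Z[23]=0
i=24: min(r-i=1, Z[2]=3)=1; Z[24]=1
i=25: outside box; Z[25]=1 extend→box=[25,26)

[26, 0, 3, 0, 1, 0, 1, 0, 0, 2, 0, 0, 3, 0, 1, 0, 0, 0, 0, 3, 0, 1, 3, 0, 1, 1]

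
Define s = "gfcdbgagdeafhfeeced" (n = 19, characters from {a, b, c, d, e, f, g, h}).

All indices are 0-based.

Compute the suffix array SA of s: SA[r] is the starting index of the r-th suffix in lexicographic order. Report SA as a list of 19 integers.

sorted suffixes:
  #0 SA[0]=10  'afhfeeced'
  #1 SA[1]=6  'agdeafhfeeced'
  #2 SA[2]=4  'bgagdeafhfeeced'
  #3 SA[3]=2  'cdbgagdeafhfeeced'
  #4 SA[4]=16  'ced'
  #5 SA[5]=18  'd'
  #6 SA[6]=3  'dbgagdeafhfeeced'
  #7 SA[7]=8  'deafhfeeced'
  #8 SA[8]=9  'eafhfeeced'
  #9 SA[9]=15  'eced'
  #10 SA[10]=17  'ed'
  #11 SA[11]=14  'eeced'
  #12 SA[12]=1  'fcdbgagdeafhfeeced'
  #13 SA[13]=13  'feeced'
  #14 SA[14]=11  'fhfeeced'
  #15 SA[15]=5  'gagdeafhfeeced'
  #16 SA[16]=7  'gdeafhfeeced'
  #17 SA[17]=0  'gfcdbgagdeafhfeeced'
  #18 SA[18]=12  'hfeeced'

[10, 6, 4, 2, 16, 18, 3, 8, 9, 15, 17, 14, 1, 13, 11, 5, 7, 0, 12]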